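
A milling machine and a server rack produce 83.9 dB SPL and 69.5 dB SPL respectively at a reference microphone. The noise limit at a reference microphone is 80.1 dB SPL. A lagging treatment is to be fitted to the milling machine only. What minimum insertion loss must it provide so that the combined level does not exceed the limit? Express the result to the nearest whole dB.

4 dB

Everything except the milling machine sums to 10^(69.5/10) = 8.913e+06 in linear terms, 69.50 dB SPL.
The limit corresponds to 10^(80.1/10) = 1.023e+08; subtracting the fixed part leaves 9.342e+07 for the milling machine, i.e. 79.70 dB SPL.
So the milling machine must be reduced from 83.9 to 79.70 dB SPL: IL = 4.20 dB.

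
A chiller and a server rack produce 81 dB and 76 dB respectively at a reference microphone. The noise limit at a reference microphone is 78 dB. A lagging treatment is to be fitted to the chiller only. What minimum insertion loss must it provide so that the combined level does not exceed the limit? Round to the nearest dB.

The untreated sources together contribute 10^(76/10) = 3.981e+07, i.e. 76.00 dB.
To meet 78 dB overall, the treated chiller may contribute at most 10^(78/10) − 3.981e+07 = 2.329e+07, i.e. 73.67 dB.
Required insertion loss = 81 − 73.67 = 7.33 dB.

7 dB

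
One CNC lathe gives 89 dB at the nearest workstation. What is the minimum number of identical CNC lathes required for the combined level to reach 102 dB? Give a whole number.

N identical sources give L₁ + 10·log₁₀ N, so require 10·log₁₀ N ≥ 102 − 89 = 13.0 dB.
N ≥ 10^(13.0/10) = 19.953, so N = 20.

20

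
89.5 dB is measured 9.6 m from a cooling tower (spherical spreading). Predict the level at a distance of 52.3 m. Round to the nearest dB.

75 dB

Spherical spreading from a point source gives a 20·log₁₀(r₂/r₁) drop.
L₂ = 89.5 − 20·log₁₀(52.3/9.6) = 89.5 − 14.725 = 74.78 dB.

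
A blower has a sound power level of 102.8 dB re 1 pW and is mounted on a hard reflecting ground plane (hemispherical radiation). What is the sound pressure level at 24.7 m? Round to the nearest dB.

The power spreads over a hemisphere of area 2π·r², so L_p = L_w − 10·log₁₀(2π·r²).
2π·r² = 3833 m², 10·log₁₀ of that is 35.836 dB.
L_p = 102.8 − 35.836 = 66.96 dB.

67 dB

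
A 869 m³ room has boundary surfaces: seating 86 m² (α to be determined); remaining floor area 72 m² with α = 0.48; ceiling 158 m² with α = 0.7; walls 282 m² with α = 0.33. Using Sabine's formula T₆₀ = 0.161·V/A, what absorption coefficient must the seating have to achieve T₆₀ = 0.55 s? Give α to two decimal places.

0.19

From T₆₀ = 0.161·V/A, the target T₆₀ = 0.55 s needs A = 0.161·869/0.55 = 254.38 m².
Absorption from the other surfaces = 72·0.48 + 158·0.7 + 282·0.33 = 238.22 m², so the seating must supply 16.16 m² over 86 m².
α = 16.16/86 = 0.188.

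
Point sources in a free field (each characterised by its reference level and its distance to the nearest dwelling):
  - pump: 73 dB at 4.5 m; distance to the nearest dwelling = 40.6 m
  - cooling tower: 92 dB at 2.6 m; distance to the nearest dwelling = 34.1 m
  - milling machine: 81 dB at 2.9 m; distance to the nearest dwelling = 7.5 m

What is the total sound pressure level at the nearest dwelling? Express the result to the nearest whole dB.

75 dB

First find each source's level at the receiver (point-source: −20·log₁₀(r/r_ref)), then combine on an intensity basis.
pump: 73 − 20·log₁₀(40.6/4.5) = 73 − 19.11 = 53.89 dB.
cooling tower: 92 − 20·log₁₀(34.1/2.6) = 92 − 22.36 = 69.64 dB.
milling machine: 81 − 20·log₁₀(7.5/2.9) = 81 − 8.25 = 72.75 dB.
Σ 10^(L/10) = 2.828e+07 → L_total = 10·log₁₀(2.828e+07) = 74.51 dB.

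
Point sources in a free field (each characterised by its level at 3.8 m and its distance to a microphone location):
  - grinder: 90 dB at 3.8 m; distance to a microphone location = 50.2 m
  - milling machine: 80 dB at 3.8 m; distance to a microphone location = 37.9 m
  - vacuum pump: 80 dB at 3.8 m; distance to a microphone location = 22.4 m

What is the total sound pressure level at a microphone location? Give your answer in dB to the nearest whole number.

Propagate each source to the receiver with L = L_ref − 20·log₁₀(r/r_ref), then add intensities.
grinder: 90 − 20·log₁₀(50.2/3.8) = 90 − 22.42 = 67.58 dB.
milling machine: 80 − 20·log₁₀(37.9/3.8) = 80 − 19.98 = 60.02 dB.
vacuum pump: 80 − 20·log₁₀(22.4/3.8) = 80 − 15.41 = 64.59 dB.
Σ 10^(L/10) = 9.613e+06 → L_total = 10·log₁₀(9.613e+06) = 69.83 dB.

70 dB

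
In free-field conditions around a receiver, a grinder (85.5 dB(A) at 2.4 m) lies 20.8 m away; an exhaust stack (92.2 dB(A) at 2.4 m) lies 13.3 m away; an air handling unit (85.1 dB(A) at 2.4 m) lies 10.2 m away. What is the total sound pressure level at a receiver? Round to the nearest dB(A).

79 dB(A)

Propagate each source to the receiver with L = L_ref − 20·log₁₀(r/r_ref), then add intensities.
grinder: 85.5 − 20·log₁₀(20.8/2.4) = 85.5 − 18.76 = 66.74 dB(A).
exhaust stack: 92.2 − 20·log₁₀(13.3/2.4) = 92.2 − 14.87 = 77.33 dB(A).
air handling unit: 85.1 − 20·log₁₀(10.2/2.4) = 85.1 − 12.57 = 72.53 dB(A).
Σ 10^(L/10) = 7.668e+07 → L_total = 10·log₁₀(7.668e+07) = 78.85 dB(A).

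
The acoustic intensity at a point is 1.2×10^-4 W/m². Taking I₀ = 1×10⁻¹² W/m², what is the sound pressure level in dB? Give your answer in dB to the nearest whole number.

L = 10·log₁₀(I/I₀) = 10·log₁₀(1.2×10^-4/10⁻¹²) = 10·log₁₀(1.2×10^8).
L = 10·(0.0792 + 8) = 80.79 dB.

81 dB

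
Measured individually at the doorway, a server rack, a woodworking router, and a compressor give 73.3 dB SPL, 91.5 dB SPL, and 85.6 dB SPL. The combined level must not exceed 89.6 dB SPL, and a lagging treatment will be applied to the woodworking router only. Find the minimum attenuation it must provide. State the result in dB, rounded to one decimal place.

4.3 dB

Everything except the woodworking router sums to 10^(73.3/10) + 10^(85.6/10) = 3.845e+08 in linear terms, 85.85 dB SPL.
To meet 89.6 dB SPL overall, the treated woodworking router may contribute at most 10^(89.6/10) − 3.845e+08 = 5.276e+08, i.e. 87.22 dB SPL.
So the woodworking router must be reduced from 91.5 to 87.22 dB SPL: IL = 4.28 dB.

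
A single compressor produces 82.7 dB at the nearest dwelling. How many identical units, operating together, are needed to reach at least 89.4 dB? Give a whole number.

Need L₁ + 10·log₁₀ N ≥ 89.4, i.e. log₁₀ N ≥ 0.67.
N ≥ 10^(6.7/10) = 4.677, so N = 5.

5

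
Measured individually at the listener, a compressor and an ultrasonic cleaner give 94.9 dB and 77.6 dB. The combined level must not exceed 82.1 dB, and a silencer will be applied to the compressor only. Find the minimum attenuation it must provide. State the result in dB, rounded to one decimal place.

Everything except the compressor sums to 10^(77.6/10) = 5.754e+07 in linear terms, 77.60 dB.
To meet 82.1 dB overall, the treated compressor may contribute at most 10^(82.1/10) − 5.754e+07 = 1.046e+08, i.e. 80.20 dB.
Required insertion loss = 94.9 − 80.20 = 14.70 dB.

14.7 dB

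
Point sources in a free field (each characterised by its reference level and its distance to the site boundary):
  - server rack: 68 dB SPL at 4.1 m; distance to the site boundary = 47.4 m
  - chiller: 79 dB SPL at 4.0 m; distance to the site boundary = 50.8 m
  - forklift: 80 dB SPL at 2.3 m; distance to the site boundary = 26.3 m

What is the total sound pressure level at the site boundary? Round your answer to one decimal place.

61.2 dB SPL

Apply inverse-square spreading to bring every level to the receiver, then sum 10^(L/10).
server rack: 68 − 20·log₁₀(47.4/4.1) = 68 − 21.26 = 46.74 dB SPL.
chiller: 79 − 20·log₁₀(50.8/4.0) = 79 − 22.08 = 56.92 dB SPL.
forklift: 80 − 20·log₁₀(26.3/2.3) = 80 − 21.16 = 58.84 dB SPL.
Σ 10^(L/10) = 1.304e+06 → L_total = 10·log₁₀(1.304e+06) = 61.15 dB SPL.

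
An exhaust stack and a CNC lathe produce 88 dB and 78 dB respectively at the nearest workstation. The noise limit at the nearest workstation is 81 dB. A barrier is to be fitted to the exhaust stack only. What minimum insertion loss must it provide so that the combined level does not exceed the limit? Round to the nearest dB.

Everything except the exhaust stack sums to 10^(78/10) = 6.310e+07 in linear terms, 78.00 dB.
To meet 81 dB overall, the treated exhaust stack may contribute at most 10^(81/10) − 6.310e+07 = 6.280e+07, i.e. 77.98 dB.
So the exhaust stack must be reduced from 88 to 77.98 dB: IL = 10.02 dB.

10 dB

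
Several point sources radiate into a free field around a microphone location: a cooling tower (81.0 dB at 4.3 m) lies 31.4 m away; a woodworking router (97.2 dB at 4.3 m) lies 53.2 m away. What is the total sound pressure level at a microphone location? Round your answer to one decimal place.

75.6 dB

Propagate each source to the receiver with L = L_ref − 20·log₁₀(r/r_ref), then add intensities.
cooling tower: 81.0 − 20·log₁₀(31.4/4.3) = 81.0 − 17.27 = 63.73 dB.
woodworking router: 97.2 − 20·log₁₀(53.2/4.3) = 97.2 − 21.85 = 75.35 dB.
Σ 10^(L/10) = 3.665e+07 → L_total = 10·log₁₀(3.665e+07) = 75.64 dB.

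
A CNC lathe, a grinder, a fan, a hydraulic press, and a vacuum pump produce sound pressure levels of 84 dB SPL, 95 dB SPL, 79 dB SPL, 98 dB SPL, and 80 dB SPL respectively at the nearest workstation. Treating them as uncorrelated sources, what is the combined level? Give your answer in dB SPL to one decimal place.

100.0 dB SPL

Incoherent sources combine by intensity addition: L_total = 10·log₁₀(Σ 10^(L_i/10)).
Σ 10^(L/10) = 10^(84/10) + 10^(95/10) + 10^(79/10) + 10^(98/10) + 10^(80/10) = 9.902e+09.
L_total = 10·log₁₀(9.902e+09) = 99.96 dB SPL.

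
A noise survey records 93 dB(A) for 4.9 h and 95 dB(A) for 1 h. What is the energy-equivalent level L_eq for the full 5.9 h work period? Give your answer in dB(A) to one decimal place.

Weight each interval's intensity by its duration and average over T = 5.9 h:
Σ tᵢ·10^(Lᵢ/10) = 4.9·10^(93/10) + 1·10^(95/10) = 1.294e+10.
L_eq = 10·log₁₀(1.294e+10/5.9) = 93.41 dB(A).

93.4 dB(A)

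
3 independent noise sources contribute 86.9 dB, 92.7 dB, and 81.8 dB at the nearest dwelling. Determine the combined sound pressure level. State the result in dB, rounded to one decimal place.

94.0 dB

For uncorrelated sources the intensities add, so convert each level to linear form, sum, and take 10·log₁₀ of the total.
Σ 10^(L/10) = 10^(86.9/10) + 10^(92.7/10) + 10^(81.8/10) = 2.503e+09.
L_total = 10·log₁₀(2.503e+09) = 93.98 dB.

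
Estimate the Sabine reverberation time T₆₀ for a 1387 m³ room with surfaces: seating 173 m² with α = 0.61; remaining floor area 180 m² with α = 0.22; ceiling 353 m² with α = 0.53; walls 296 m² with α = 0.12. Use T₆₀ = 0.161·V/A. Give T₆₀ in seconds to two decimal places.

Summing Sᵢαᵢ: 173·0.61 + 180·0.22 + 353·0.53 + 296·0.12 = 367.74 m².
T₆₀ = 0.161 × 1387 / 367.74 = 0.607 s.

0.61 s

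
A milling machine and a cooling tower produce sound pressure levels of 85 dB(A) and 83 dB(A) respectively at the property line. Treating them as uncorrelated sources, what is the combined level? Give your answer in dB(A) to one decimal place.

87.1 dB(A)

For uncorrelated sources the intensities add, so convert each level to linear form, sum, and take 10·log₁₀ of the total.
Σ 10^(L/10) = 10^(85/10) + 10^(83/10) = 5.158e+08.
L_total = 10·log₁₀(5.158e+08) = 87.12 dB(A).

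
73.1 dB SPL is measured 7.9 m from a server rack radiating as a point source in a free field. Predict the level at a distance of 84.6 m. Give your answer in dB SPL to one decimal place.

Point-source attenuation: ΔL = 20·log₁₀(r₂/r₁) = 20·log₁₀(84.6/7.9) = 20.595 dB.
L₂ = 73.1 − 20·log₁₀(84.6/7.9) = 73.1 − 20.595 = 52.51 dB SPL.

52.5 dB SPL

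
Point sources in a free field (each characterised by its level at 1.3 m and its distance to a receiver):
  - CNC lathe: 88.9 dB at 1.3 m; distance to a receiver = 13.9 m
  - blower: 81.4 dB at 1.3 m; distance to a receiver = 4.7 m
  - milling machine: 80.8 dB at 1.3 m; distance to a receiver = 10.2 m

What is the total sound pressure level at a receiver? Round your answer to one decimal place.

Apply inverse-square spreading to bring every level to the receiver, then sum 10^(L/10).
CNC lathe: 88.9 − 20·log₁₀(13.9/1.3) = 88.9 − 20.58 = 68.32 dB.
blower: 81.4 − 20·log₁₀(4.7/1.3) = 81.4 − 11.16 = 70.24 dB.
milling machine: 80.8 − 20·log₁₀(10.2/1.3) = 80.8 − 17.89 = 62.91 dB.
Σ 10^(L/10) = 1.930e+07 → L_total = 10·log₁₀(1.930e+07) = 72.86 dB.

72.9 dB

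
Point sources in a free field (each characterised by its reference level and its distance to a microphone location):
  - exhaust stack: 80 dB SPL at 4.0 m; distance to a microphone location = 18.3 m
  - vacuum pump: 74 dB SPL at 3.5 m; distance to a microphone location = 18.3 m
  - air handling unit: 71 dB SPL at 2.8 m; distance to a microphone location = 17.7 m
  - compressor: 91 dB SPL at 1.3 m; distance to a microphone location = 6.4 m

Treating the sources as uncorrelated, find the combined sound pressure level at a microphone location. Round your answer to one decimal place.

77.6 dB SPL

First find each source's level at the receiver (point-source: −20·log₁₀(r/r_ref)), then combine on an intensity basis.
exhaust stack: 80 − 20·log₁₀(18.3/4.0) = 80 − 13.21 = 66.79 dB SPL.
vacuum pump: 74 − 20·log₁₀(18.3/3.5) = 74 − 14.37 = 59.63 dB SPL.
air handling unit: 71 − 20·log₁₀(17.7/2.8) = 71 − 16.02 = 54.98 dB SPL.
compressor: 91 − 20·log₁₀(6.4/1.3) = 91 − 13.84 = 77.16 dB SPL.
Σ 10^(L/10) = 5.795e+07 → L_total = 10·log₁₀(5.795e+07) = 77.63 dB SPL.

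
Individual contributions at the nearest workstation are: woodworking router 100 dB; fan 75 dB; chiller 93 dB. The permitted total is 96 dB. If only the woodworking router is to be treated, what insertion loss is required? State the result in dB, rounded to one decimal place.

Everything except the woodworking router sums to 10^(75/10) + 10^(93/10) = 2.027e+09 in linear terms, 93.07 dB.
The limit corresponds to 10^(96/10) = 3.981e+09; subtracting the fixed part leaves 1.954e+09 for the woodworking router, i.e. 92.91 dB.
Required insertion loss = 100 − 92.91 = 7.09 dB.

7.1 dB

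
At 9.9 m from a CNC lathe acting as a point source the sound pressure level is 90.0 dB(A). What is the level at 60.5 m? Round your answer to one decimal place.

74.3 dB(A)

Point-source attenuation: ΔL = 20·log₁₀(r₂/r₁) = 20·log₁₀(60.5/9.9) = 15.722 dB.
L₂ = 90.0 − 20·log₁₀(60.5/9.9) = 90.0 − 15.722 = 74.28 dB(A).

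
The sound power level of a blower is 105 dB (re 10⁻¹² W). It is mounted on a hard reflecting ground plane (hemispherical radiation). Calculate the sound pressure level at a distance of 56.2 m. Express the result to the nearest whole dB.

Free-field hemispherical radiation: L_p = L_w − 10·log₁₀(2π·r²), r = 56.2 m.
2π·r² = 1.985e+04 m², 10·log₁₀ of that is 42.977 dB.
L_p = 105 − 42.977 = 62.02 dB.

62 dB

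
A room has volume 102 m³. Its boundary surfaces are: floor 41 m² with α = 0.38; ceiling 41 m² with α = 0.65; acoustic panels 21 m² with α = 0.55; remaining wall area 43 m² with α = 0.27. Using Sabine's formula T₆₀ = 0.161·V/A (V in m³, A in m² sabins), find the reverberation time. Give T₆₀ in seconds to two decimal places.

0.25 s

Total absorption A = 41·0.38 + 41·0.65 + 21·0.55 + 43·0.27 = 65.39 m² sabins.
T₆₀ = 0.161 × 102 / 65.39 = 0.251 s.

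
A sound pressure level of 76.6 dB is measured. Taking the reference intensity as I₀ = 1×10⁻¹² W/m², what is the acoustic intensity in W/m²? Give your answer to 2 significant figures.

4.6e-05 W/m²

L = 10·log₁₀(I/I₀) ⇒ I = I₀·10^(L/10) = 10⁻¹² × 10^7.66.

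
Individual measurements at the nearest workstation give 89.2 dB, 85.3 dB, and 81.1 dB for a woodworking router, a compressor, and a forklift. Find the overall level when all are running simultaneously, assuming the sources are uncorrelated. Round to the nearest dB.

Incoherent sources combine by intensity addition: L_total = 10·log₁₀(Σ 10^(L_i/10)).
Σ 10^(L/10) = 10^(89.2/10) + 10^(85.3/10) + 10^(81.1/10) = 1.299e+09.
L_total = 10·log₁₀(1.299e+09) = 91.14 dB.

91 dB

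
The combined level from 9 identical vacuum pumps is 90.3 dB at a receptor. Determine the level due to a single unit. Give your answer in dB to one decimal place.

80.8 dB

For N identical incoherent sources L_total = L₁ + 10·log₁₀ N, so L₁ = 90.3 − 10·log₁₀(9) = 90.3 − 9.542.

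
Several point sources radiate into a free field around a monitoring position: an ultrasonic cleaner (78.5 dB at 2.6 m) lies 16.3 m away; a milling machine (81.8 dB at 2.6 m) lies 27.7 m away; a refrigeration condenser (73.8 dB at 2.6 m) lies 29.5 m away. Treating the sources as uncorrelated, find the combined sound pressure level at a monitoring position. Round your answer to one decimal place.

65.2 dB

Apply inverse-square spreading to bring every level to the receiver, then sum 10^(L/10).
ultrasonic cleaner: 78.5 − 20·log₁₀(16.3/2.6) = 78.5 − 15.94 = 62.56 dB.
milling machine: 81.8 − 20·log₁₀(27.7/2.6) = 81.8 − 20.55 = 61.25 dB.
refrigeration condenser: 73.8 − 20·log₁₀(29.5/2.6) = 73.8 − 21.10 = 52.70 dB.
Σ 10^(L/10) = 3.321e+06 → L_total = 10·log₁₀(3.321e+06) = 65.21 dB.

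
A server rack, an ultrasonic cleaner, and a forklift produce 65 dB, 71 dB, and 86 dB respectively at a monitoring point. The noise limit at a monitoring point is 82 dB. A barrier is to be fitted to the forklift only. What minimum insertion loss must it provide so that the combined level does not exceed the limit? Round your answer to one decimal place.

The untreated sources together contribute 10^(65/10) + 10^(71/10) = 1.575e+07, i.e. 71.97 dB.
The limit corresponds to 10^(82/10) = 1.585e+08; subtracting the fixed part leaves 1.427e+08 for the forklift, i.e. 81.55 dB.
So the forklift must be reduced from 86 to 81.55 dB: IL = 4.45 dB.

4.5 dB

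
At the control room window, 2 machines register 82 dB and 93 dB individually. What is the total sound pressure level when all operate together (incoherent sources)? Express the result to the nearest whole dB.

Incoherent sources combine by intensity addition: L_total = 10·log₁₀(Σ 10^(L_i/10)).
Σ 10^(L/10) = 10^(82/10) + 10^(93/10) = 2.154e+09.
L_total = 10·log₁₀(2.154e+09) = 93.33 dB.

93 dB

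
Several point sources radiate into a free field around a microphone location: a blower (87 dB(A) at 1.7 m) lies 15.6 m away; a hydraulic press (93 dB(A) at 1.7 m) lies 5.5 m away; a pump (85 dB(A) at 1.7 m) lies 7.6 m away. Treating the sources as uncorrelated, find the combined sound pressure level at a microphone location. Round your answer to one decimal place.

First find each source's level at the receiver (point-source: −20·log₁₀(r/r_ref)), then combine on an intensity basis.
blower: 87 − 20·log₁₀(15.6/1.7) = 87 − 19.25 = 67.75 dB(A).
hydraulic press: 93 − 20·log₁₀(5.5/1.7) = 93 − 10.20 = 82.80 dB(A).
pump: 85 − 20·log₁₀(7.6/1.7) = 85 − 13.01 = 71.99 dB(A).
Σ 10^(L/10) = 2.124e+08 → L_total = 10·log₁₀(2.124e+08) = 83.27 dB(A).

83.3 dB(A)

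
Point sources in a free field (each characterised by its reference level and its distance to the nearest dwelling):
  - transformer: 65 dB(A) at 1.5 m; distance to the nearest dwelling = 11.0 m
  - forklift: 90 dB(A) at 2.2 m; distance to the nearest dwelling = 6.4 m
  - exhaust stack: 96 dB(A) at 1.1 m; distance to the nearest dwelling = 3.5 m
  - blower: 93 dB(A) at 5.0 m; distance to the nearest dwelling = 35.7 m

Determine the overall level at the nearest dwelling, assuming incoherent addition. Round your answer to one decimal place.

Apply inverse-square spreading to bring every level to the receiver, then sum 10^(L/10).
transformer: 65 − 20·log₁₀(11.0/1.5) = 65 − 17.31 = 47.69 dB(A).
forklift: 90 − 20·log₁₀(6.4/2.2) = 90 − 9.28 = 80.72 dB(A).
exhaust stack: 96 − 20·log₁₀(3.5/1.1) = 96 − 10.05 = 85.95 dB(A).
blower: 93 − 20·log₁₀(35.7/5.0) = 93 − 17.07 = 75.93 dB(A).
Σ 10^(L/10) = 5.506e+08 → L_total = 10·log₁₀(5.506e+08) = 87.41 dB(A).

87.4 dB(A)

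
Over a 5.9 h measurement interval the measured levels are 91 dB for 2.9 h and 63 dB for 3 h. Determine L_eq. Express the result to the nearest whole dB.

88 dB

Weight each interval's intensity by its duration and average over T = 5.9 h:
Σ tᵢ·10^(Lᵢ/10) = 2.9·10^(91/10) + 3·10^(63/10) = 3.657e+09.
L_eq = 10·log₁₀(3.657e+09/5.9) = 87.92 dB.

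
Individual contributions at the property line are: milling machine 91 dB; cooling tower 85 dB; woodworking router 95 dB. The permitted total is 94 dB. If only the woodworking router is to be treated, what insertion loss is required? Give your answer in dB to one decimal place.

5.3 dB

Everything except the woodworking router sums to 10^(91/10) + 10^(85/10) = 1.575e+09 in linear terms, 91.97 dB.
The limit corresponds to 10^(94/10) = 2.512e+09; subtracting the fixed part leaves 9.367e+08 for the woodworking router, i.e. 89.72 dB.
So the woodworking router must be reduced from 95 to 89.72 dB: IL = 5.28 dB.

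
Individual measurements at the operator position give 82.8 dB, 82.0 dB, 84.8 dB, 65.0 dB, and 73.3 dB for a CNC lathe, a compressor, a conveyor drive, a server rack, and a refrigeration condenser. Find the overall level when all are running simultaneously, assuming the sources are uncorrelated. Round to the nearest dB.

88 dB

For uncorrelated sources the intensities add, so convert each level to linear form, sum, and take 10·log₁₀ of the total.
Σ 10^(L/10) = 10^(82.8/10) + 10^(82.0/10) + 10^(84.8/10) + 10^(65.0/10) + 10^(73.3/10) = 6.756e+08.
L_total = 10·log₁₀(6.756e+08) = 88.30 dB.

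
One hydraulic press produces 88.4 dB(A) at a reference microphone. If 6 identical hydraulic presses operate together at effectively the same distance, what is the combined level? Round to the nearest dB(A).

96 dB(A)

N identical incoherent sources raise the level by 10·log₁₀ N.
L_total = 88.4 + 10·log₁₀(6) = 88.4 + 7.782 = 96.18 dB(A).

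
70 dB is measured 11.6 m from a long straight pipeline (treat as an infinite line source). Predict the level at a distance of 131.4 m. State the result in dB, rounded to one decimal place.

Line-source attenuation: ΔL = 10·log₁₀(r₂/r₁) = 10·log₁₀(131.4/11.6) = 10.541 dB.
L₂ = 70 − 10·log₁₀(131.4/11.6) = 70 − 10.541 = 59.46 dB.

59.5 dB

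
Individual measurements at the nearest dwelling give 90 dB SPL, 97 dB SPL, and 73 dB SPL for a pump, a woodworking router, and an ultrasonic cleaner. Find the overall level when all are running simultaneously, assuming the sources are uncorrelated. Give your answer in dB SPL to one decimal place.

For uncorrelated sources the intensities add, so convert each level to linear form, sum, and take 10·log₁₀ of the total.
Σ 10^(L/10) = 10^(90/10) + 10^(97/10) + 10^(73/10) = 6.032e+09.
L_total = 10·log₁₀(6.032e+09) = 97.80 dB SPL.

97.8 dB SPL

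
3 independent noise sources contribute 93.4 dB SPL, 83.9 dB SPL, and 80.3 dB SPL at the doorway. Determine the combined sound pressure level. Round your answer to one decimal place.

94.0 dB SPL

Incoherent sources combine by intensity addition: L_total = 10·log₁₀(Σ 10^(L_i/10)).
Σ 10^(L/10) = 10^(93.4/10) + 10^(83.9/10) + 10^(80.3/10) = 2.540e+09.
L_total = 10·log₁₀(2.540e+09) = 94.05 dB SPL.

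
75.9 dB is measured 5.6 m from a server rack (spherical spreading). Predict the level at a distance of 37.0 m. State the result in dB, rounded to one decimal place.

59.5 dB

For a point source, L₂ = L₁ − 20·log₁₀(r₂/r₁).
L₂ = 75.9 − 20·log₁₀(37.0/5.6) = 75.9 − 16.400 = 59.50 dB.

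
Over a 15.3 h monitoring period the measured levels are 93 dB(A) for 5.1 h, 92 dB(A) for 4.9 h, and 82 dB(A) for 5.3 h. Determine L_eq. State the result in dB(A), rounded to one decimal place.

90.9 dB(A)

The energy average is taken in the linear domain: L_eq = 10·log₁₀[(Σ tᵢ·10^(Lᵢ/10))/T], T = 15.3 h.
Σ tᵢ·10^(Lᵢ/10) = 5.1·10^(93/10) + 4.9·10^(92/10) + 5.3·10^(82/10) = 1.878e+10.
L_eq = 10·log₁₀(1.878e+10/15.3) = 90.89 dB(A).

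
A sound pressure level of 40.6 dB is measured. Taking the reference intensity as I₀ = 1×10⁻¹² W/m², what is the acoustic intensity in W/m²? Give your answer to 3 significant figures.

L = 10·log₁₀(I/I₀) ⇒ I = I₀·10^(L/10) = 10⁻¹² × 10^4.06.

1.15e-08 W/m²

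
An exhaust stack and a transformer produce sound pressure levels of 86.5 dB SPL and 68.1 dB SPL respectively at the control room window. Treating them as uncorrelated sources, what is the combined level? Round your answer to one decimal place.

86.6 dB SPL

For uncorrelated sources the intensities add, so convert each level to linear form, sum, and take 10·log₁₀ of the total.
Σ 10^(L/10) = 10^(86.5/10) + 10^(68.1/10) = 4.531e+08.
L_total = 10·log₁₀(4.531e+08) = 86.56 dB SPL.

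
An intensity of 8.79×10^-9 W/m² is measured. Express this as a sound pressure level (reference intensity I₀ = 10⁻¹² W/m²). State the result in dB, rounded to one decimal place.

39.4 dB

L = 10·log₁₀(I/I₀) = 10·log₁₀(8.79×10^-9/10⁻¹²) = 10·log₁₀(8.79×10^3).
L = 10·(0.9440 + 3) = 39.44 dB.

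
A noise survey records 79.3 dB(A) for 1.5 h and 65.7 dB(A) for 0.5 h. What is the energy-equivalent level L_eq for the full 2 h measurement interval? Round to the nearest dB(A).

78 dB(A)

L_eq = 10·log₁₀[(1/T)·Σ tᵢ·10^(Lᵢ/10)] with T = 2 h.
Σ tᵢ·10^(Lᵢ/10) = 1.5·10^(79.3/10) + 0.5·10^(65.7/10) = 1.295e+08.
L_eq = 10·log₁₀(1.295e+08/2) = 78.11 dB(A).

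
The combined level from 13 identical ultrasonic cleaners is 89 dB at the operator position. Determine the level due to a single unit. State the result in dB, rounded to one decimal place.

Dividing the total intensity by 13 lowers the level by 10·log₁₀ 13 = 11.139 dB: L₁ = 89 − 11.139.

77.9 dB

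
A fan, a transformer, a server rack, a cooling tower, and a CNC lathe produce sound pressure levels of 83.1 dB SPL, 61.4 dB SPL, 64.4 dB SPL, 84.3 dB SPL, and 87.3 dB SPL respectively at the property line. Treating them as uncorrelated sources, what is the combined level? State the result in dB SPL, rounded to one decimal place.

90.1 dB SPL

For uncorrelated sources the intensities add, so convert each level to linear form, sum, and take 10·log₁₀ of the total.
Σ 10^(L/10) = 10^(83.1/10) + 10^(61.4/10) + 10^(64.4/10) + 10^(84.3/10) + 10^(87.3/10) = 1.014e+09.
L_total = 10·log₁₀(1.014e+09) = 90.06 dB SPL.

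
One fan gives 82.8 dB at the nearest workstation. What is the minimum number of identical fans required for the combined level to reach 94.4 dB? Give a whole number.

15

Need L₁ + 10·log₁₀ N ≥ 94.4, i.e. log₁₀ N ≥ 1.16.
N ≥ 10^(11.6/10) = 14.454, so N = 15.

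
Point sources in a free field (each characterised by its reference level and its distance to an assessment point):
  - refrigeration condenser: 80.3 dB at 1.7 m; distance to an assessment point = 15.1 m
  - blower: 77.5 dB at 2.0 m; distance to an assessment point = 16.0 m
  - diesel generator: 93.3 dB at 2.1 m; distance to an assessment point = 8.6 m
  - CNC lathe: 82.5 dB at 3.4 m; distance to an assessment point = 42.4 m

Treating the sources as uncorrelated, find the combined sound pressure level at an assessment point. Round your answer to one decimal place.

Apply inverse-square spreading to bring every level to the receiver, then sum 10^(L/10).
refrigeration condenser: 80.3 − 20·log₁₀(15.1/1.7) = 80.3 − 18.97 = 61.33 dB.
blower: 77.5 − 20·log₁₀(16.0/2.0) = 77.5 − 18.06 = 59.44 dB.
diesel generator: 93.3 − 20·log₁₀(8.6/2.1) = 93.3 − 12.25 = 81.05 dB.
CNC lathe: 82.5 − 20·log₁₀(42.4/3.4) = 82.5 − 21.92 = 60.58 dB.
Σ 10^(L/10) = 1.309e+08 → L_total = 10·log₁₀(1.309e+08) = 81.17 dB.

81.2 dB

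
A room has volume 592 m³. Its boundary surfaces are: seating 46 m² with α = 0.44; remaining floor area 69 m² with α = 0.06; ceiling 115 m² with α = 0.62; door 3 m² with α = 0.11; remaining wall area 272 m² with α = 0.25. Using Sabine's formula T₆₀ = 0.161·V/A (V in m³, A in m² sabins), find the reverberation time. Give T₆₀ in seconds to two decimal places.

0.58 s

Summing Sᵢαᵢ: 46·0.44 + 69·0.06 + 115·0.62 + 3·0.11 + 272·0.25 = 164.01 m².
T₆₀ = 0.161·V/A = 0.161·592/164.01 = 0.581 s.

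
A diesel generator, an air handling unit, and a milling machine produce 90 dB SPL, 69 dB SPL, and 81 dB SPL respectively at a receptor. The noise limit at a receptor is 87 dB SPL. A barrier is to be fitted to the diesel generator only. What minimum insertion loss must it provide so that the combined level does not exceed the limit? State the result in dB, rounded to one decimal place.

4.3 dB

Fixed contribution from the other sources: Σ 10^(L/10) = 10^(69/10) + 10^(81/10) = 1.338e+08 (81.27 dB SPL).
The limit corresponds to 10^(87/10) = 5.012e+08; subtracting the fixed part leaves 3.674e+08 for the diesel generator, i.e. 85.65 dB SPL.
Required insertion loss = 90 − 85.65 = 4.35 dB.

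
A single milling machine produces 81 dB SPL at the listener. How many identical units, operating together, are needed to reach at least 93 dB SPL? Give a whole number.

16

Need L₁ + 10·log₁₀ N ≥ 93, i.e. log₁₀ N ≥ 1.20.
N ≥ 10^(12.0/10) = 15.849, so N = 16.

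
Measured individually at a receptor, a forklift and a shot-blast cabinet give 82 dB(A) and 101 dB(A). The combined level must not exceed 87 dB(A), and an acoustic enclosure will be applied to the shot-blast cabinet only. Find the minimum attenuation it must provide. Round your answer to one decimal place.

15.7 dB

Everything except the shot-blast cabinet sums to 10^(82/10) = 1.585e+08 in linear terms, 82.00 dB(A).
To meet 87 dB(A) overall, the treated shot-blast cabinet may contribute at most 10^(87/10) − 1.585e+08 = 3.427e+08, i.e. 85.35 dB(A).
Required insertion loss = 101 − 85.35 = 15.65 dB.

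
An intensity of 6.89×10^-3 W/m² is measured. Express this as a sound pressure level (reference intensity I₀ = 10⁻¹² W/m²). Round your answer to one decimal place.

98.4 dB

I/I₀ = 6.89×10^-3/10⁻¹² = 6.89×10^9, and L = 10·log₁₀(I/I₀).
L = 10·(0.8382 + 9) = 98.38 dB.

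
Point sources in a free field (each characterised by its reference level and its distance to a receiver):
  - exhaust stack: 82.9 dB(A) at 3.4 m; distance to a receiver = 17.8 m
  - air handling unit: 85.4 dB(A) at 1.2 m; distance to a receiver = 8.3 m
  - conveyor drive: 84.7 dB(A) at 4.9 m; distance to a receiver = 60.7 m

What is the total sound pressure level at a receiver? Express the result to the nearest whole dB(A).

Apply inverse-square spreading to bring every level to the receiver, then sum 10^(L/10).
exhaust stack: 82.9 − 20·log₁₀(17.8/3.4) = 82.9 − 14.38 = 68.52 dB(A).
air handling unit: 85.4 − 20·log₁₀(8.3/1.2) = 85.4 − 16.80 = 68.60 dB(A).
conveyor drive: 84.7 − 20·log₁₀(60.7/4.9) = 84.7 − 21.86 = 62.84 dB(A).
Σ 10^(L/10) = 1.629e+07 → L_total = 10·log₁₀(1.629e+07) = 72.12 dB(A).

72 dB(A)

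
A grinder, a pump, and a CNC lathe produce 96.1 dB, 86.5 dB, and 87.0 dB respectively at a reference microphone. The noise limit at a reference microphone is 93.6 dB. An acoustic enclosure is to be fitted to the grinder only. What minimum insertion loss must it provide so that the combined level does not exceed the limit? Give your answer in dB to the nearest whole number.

5 dB

Everything except the grinder sums to 10^(86.5/10) + 10^(87.0/10) = 9.479e+08 in linear terms, 89.77 dB.
To meet 93.6 dB overall, the treated grinder may contribute at most 10^(93.6/10) − 9.479e+08 = 1.343e+09, i.e. 91.28 dB.
So the grinder must be reduced from 96.1 to 91.28 dB: IL = 4.82 dB.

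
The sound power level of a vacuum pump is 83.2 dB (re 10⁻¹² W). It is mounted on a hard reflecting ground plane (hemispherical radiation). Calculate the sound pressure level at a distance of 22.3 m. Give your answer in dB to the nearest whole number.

The power spreads over a hemisphere of area 2π·r², so L_p = L_w − 10·log₁₀(2π·r²).
2π·r² = 3125 m², 10·log₁₀ of that is 34.948 dB.
L_p = 83.2 − 34.948 = 48.25 dB.

48 dB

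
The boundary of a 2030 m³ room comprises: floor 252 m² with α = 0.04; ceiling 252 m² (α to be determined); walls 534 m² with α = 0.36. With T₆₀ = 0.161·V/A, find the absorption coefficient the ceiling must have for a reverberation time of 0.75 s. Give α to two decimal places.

A = 0.161·V/T₆₀ = 0.161·2030/0.75 = 435.77 m² sabins.
Absorption from the other surfaces = 252·0.04 + 534·0.36 = 202.32 m², so the ceiling must supply 233.45 m² over 252 m².
α = 233.45/252 = 0.926.

0.93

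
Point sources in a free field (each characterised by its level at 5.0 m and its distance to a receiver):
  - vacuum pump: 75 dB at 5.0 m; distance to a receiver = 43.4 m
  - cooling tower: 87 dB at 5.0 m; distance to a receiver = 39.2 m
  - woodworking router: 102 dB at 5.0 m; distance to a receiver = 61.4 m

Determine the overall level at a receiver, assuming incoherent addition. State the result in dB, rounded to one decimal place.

80.6 dB

Propagate each source to the receiver with L = L_ref − 20·log₁₀(r/r_ref), then add intensities.
vacuum pump: 75 − 20·log₁₀(43.4/5.0) = 75 − 18.77 = 56.23 dB.
cooling tower: 87 − 20·log₁₀(39.2/5.0) = 87 − 17.89 = 69.11 dB.
woodworking router: 102 − 20·log₁₀(61.4/5.0) = 102 − 21.78 = 80.22 dB.
Σ 10^(L/10) = 1.137e+08 → L_total = 10·log₁₀(1.137e+08) = 80.56 dB.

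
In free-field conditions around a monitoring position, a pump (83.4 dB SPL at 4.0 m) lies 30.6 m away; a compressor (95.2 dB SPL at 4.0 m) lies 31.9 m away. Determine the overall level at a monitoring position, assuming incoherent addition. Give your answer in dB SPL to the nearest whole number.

77 dB SPL

Apply inverse-square spreading to bring every level to the receiver, then sum 10^(L/10).
pump: 83.4 − 20·log₁₀(30.6/4.0) = 83.4 − 17.67 = 65.73 dB SPL.
compressor: 95.2 − 20·log₁₀(31.9/4.0) = 95.2 − 18.03 = 77.17 dB SPL.
Σ 10^(L/10) = 5.580e+07 → L_total = 10·log₁₀(5.580e+07) = 77.47 dB SPL.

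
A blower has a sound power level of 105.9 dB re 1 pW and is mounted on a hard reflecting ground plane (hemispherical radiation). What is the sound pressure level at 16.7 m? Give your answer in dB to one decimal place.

The power spreads over a hemisphere of area 2π·r², so L_p = L_w − 10·log₁₀(2π·r²).
2π·r² = 1752 m², 10·log₁₀ of that is 32.436 dB.
L_p = 105.9 − 32.436 = 73.46 dB.

73.5 dB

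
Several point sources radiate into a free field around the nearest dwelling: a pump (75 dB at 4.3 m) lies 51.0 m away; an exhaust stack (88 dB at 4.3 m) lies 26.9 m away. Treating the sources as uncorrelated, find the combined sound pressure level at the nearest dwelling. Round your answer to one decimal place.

Propagate each source to the receiver with L = L_ref − 20·log₁₀(r/r_ref), then add intensities.
pump: 75 − 20·log₁₀(51.0/4.3) = 75 − 21.48 = 53.52 dB.
exhaust stack: 88 − 20·log₁₀(26.9/4.3) = 88 − 15.93 = 72.07 dB.
Σ 10^(L/10) = 1.635e+07 → L_total = 10·log₁₀(1.635e+07) = 72.13 dB.

72.1 dB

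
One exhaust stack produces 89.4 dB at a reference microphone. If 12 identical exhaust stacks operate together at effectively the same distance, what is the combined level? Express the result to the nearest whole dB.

With 12 equal, uncorrelated contributions the intensity is 12× that of one unit, giving a rise of 10·log₁₀ 12.
L_total = 89.4 + 10·log₁₀(12) = 89.4 + 10.792 = 100.19 dB.

100 dB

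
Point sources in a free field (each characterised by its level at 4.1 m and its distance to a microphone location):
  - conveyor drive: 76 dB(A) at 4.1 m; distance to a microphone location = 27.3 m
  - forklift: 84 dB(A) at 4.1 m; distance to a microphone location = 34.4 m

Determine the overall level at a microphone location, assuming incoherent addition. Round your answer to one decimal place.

66.5 dB(A)

Propagate each source to the receiver with L = L_ref − 20·log₁₀(r/r_ref), then add intensities.
conveyor drive: 76 − 20·log₁₀(27.3/4.1) = 76 − 16.47 = 59.53 dB(A).
forklift: 84 − 20·log₁₀(34.4/4.1) = 84 − 18.48 = 65.52 dB(A).
Σ 10^(L/10) = 4.466e+06 → L_total = 10·log₁₀(4.466e+06) = 66.50 dB(A).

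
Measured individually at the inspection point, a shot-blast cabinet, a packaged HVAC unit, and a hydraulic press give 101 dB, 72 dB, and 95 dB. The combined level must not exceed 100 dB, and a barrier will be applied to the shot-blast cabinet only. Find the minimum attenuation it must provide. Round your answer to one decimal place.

2.7 dB

The untreated sources together contribute 10^(72/10) + 10^(95/10) = 3.178e+09, i.e. 95.02 dB.
The limit corresponds to 10^(100/10) = 1.000e+10; subtracting the fixed part leaves 6.822e+09 for the shot-blast cabinet, i.e. 98.34 dB.
Required insertion loss = 101 − 98.34 = 2.66 dB.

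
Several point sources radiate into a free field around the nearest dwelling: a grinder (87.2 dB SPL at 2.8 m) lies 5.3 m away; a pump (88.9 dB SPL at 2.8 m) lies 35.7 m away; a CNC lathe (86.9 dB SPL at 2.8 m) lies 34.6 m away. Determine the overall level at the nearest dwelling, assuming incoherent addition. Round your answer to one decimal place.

81.9 dB SPL

Apply inverse-square spreading to bring every level to the receiver, then sum 10^(L/10).
grinder: 87.2 − 20·log₁₀(5.3/2.8) = 87.2 − 5.54 = 81.66 dB SPL.
pump: 88.9 − 20·log₁₀(35.7/2.8) = 88.9 − 22.11 = 66.79 dB SPL.
CNC lathe: 86.9 − 20·log₁₀(34.6/2.8) = 86.9 − 21.84 = 65.06 dB SPL.
Σ 10^(L/10) = 1.545e+08 → L_total = 10·log₁₀(1.545e+08) = 81.89 dB SPL.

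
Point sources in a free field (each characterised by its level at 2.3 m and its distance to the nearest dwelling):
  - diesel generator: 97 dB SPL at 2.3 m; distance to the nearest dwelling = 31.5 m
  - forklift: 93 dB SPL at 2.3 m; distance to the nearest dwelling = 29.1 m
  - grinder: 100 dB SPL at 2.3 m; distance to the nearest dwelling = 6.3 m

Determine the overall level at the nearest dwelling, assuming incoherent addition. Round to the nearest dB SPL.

Apply inverse-square spreading to bring every level to the receiver, then sum 10^(L/10).
diesel generator: 97 − 20·log₁₀(31.5/2.3) = 97 − 22.73 = 74.27 dB SPL.
forklift: 93 − 20·log₁₀(29.1/2.3) = 93 − 22.04 = 70.96 dB SPL.
grinder: 100 − 20·log₁₀(6.3/2.3) = 100 − 8.75 = 91.25 dB SPL.
Σ 10^(L/10) = 1.372e+09 → L_total = 10·log₁₀(1.372e+09) = 91.37 dB SPL.

91 dB SPL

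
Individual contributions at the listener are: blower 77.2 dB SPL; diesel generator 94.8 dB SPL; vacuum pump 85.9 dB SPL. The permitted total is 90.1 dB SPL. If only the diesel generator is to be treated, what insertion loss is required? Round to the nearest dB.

Everything except the diesel generator sums to 10^(77.2/10) + 10^(85.9/10) = 4.415e+08 in linear terms, 86.45 dB SPL.
The limit corresponds to 10^(90.1/10) = 1.023e+09; subtracting the fixed part leaves 5.818e+08 for the diesel generator, i.e. 87.65 dB SPL.
So the diesel generator must be reduced from 94.8 to 87.65 dB SPL: IL = 7.15 dB.

7 dB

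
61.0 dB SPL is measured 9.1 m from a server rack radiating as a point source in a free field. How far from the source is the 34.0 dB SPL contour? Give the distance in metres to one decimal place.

Point-source spreading drops the level by 20·log₁₀(r₂/r₁); inverting, r₂/r₁ = 10^(ΔL/20).
r₂ = 9.1·10^((61.0−34.0)/20) = 9.1·10^(27.0/20) = 203.72 m.

203.7 m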